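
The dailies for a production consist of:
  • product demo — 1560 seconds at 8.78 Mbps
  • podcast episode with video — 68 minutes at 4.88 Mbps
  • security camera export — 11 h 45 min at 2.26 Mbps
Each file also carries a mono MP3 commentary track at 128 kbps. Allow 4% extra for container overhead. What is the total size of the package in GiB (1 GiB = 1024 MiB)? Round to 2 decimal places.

16.39 GiB

Audio: 128 kbps = 0.128 Mbps.
product demo: 8.908 Mbps × 1560 s × 1.04 = 14452.3 Mb
podcast episode with video: 5.008 Mbps × 4080 s × 1.04 = 21249.9 Mb
security camera export: 2.388 Mbps × 42300 s × 1.04 = 105052.9 Mb
Total: 140755.2 Mb = 17594.4 MB.
= 16.39 GiB.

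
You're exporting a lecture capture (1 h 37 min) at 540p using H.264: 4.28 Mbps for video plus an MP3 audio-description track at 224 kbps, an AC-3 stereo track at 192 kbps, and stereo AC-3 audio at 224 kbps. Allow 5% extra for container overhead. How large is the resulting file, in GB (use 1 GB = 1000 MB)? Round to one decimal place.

3.8 GB

1 h 37 min = 97 min = 5820 s
Audio total: 224 + 192 + 224 = 640 kbps = 0.640 Mbps.
Total bitrate: 4.28 + 0.640 = 4.920 Mbps.
Stream data: 4.920 Mbps × 5820 s = 28634.4 Mb.
With 5% container overhead: ×1.05.
30,066 Mb ÷ 8 = 3,758 MB → 3.758 GB.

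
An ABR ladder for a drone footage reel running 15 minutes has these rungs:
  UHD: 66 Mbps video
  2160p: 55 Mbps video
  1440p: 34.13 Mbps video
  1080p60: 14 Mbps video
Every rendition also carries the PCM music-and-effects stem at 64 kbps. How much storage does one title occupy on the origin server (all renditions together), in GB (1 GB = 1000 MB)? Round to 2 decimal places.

15 min = 900 s
Audio: 64 kbps = 0.064 Mbps.
Sum of rendition bitrates: (66+0.064) + (55+0.064) + (34.13+0.064) + (14+0.064) = 169.386 Mbps.
× 900 s = 152,447 Mb = 19,056 MB = 19.06 GB.

19.06 GB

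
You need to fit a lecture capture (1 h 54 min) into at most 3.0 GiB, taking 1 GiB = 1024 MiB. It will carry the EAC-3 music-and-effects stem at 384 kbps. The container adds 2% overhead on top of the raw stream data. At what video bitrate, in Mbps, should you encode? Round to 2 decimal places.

Budget: 3.0 GiB = 25769.8 Mb.
Stream payload after overhead: 25769.8 / 1.02 = 25264.5 Mb.
1 h 54 min = 114 min = 6840 s
Total bitrate budget: 25264.5 Mb / 6840 s = 3.694 Mbps.
Audio: 384 kbps = 0.384 Mbps.
Video: 3.694 − 0.384 = 3.310 Mbps.

3.31 Mbps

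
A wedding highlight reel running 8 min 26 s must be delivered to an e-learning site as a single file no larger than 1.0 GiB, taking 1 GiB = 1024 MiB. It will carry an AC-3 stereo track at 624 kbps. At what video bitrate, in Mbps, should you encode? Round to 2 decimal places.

Budget: 1.0 GiB = 8589.9 Mb.
8 min 26 s = 506 s
Total bitrate budget: 8589.9 Mb / 506 s = 16.976 Mbps.
Audio: 624 kbps = 0.624 Mbps.
Video: 16.976 − 0.624 = 16.352 Mbps.

16.35 Mbps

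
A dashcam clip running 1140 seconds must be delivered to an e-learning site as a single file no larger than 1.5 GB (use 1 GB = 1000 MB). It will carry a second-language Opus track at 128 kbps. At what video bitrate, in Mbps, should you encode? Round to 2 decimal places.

Budget: 1.5 GB = 12000.0 Mb.
Total bitrate budget: 12000.0 Mb / 1140 s = 10.526 Mbps.
Audio: 128 kbps = 0.128 Mbps.
Video: 10.526 − 0.128 = 10.398 Mbps.

10.40 Mbps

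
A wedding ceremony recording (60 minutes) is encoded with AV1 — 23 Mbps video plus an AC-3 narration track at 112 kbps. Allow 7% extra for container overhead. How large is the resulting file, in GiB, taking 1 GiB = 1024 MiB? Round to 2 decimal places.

60 min = 3600 s
Audio: 112 kbps = 0.112 Mbps.
Total bitrate: 23 + 0.112 = 23.112 Mbps.
Stream data: 23.112 Mbps × 3600 s = 83203.2 Mb.
With 7% container overhead: ×1.07.
89,027 Mb = 11,128,428,000 bytes ÷ 1,073,741,824 = 10.36 GiB.

10.36 GiB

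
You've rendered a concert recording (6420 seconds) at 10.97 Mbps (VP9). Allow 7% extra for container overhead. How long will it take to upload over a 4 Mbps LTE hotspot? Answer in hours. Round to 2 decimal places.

File: 10.970 Mbps × 6420 s = 70427.4 Mb.
With 7% container overhead: ×1.07. → 75357.3 Mb.
At 4 Mbps: 75357.3 / 4 = 18839.3 s ≈ 5.23 hours.

5.23 hours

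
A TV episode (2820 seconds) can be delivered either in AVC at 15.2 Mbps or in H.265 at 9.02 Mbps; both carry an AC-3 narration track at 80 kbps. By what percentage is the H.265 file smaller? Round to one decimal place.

Audio: 80 kbps = 0.080 Mbps.
AVC: 15.280 Mbps × 2820 s = 43089.6 Mb = 5.016 GiB.
H.265: 9.100 Mbps × 2820 s = 25662.0 Mb = 2.987 GiB.
Reduction: (1 − 2.987/5.016) × 100 = 40.45%.

40.4%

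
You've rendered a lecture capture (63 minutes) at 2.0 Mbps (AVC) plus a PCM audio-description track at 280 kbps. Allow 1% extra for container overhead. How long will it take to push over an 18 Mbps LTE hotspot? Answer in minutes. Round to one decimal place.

8.1 minutes

63 min = 3780 s
Audio: 280 kbps = 0.280 Mbps.
Total bitrate: 2.280 Mbps.
File: 2.280 Mbps × 3780 s = 8618.4 Mb.
With 1% container overhead: ×1.01. → 8704.6 Mb.
At 18 Mbps: 8704.6 / 18 = 483.6 s ≈ 8.06 minutes.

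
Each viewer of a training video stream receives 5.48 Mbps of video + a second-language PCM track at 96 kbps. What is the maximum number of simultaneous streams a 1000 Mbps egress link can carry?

179

Audio: 96 kbps = 0.096 Mbps.
Per-viewer media rate: 5.576 Mbps.
1000 Mbps = 1,000 Mbps; 1,000 / 5.576 = 179.34 → 179 viewers.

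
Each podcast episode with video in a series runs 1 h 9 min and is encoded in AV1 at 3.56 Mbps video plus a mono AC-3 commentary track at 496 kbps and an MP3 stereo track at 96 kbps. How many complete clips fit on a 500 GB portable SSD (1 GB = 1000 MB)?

232

1 h 9 min = 69 min = 4140 s
Audio total: 496 + 96 = 592 kbps = 0.592 Mbps.
Total bitrate: 4.152 Mbps.
Per item: 4.152 Mbps × 4140 s = 17,189 Mb = 2,149 MB.
Capacity: 500 GB = 4,000,000 Mb; 232.70 items → 232 complete.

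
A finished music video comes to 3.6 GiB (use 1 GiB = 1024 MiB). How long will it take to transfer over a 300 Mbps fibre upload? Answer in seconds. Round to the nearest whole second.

103 seconds

File: 3.6 GiB = 30923.8 Mb.
At 300 Mbps: 30923.8 / 300 = 103.1 s ≈ 103 seconds.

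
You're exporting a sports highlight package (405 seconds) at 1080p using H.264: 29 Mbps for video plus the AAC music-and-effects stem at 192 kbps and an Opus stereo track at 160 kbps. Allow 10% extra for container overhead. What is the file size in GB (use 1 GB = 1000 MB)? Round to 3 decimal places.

Audio total: 192 + 160 = 352 kbps = 0.352 Mbps.
Total bitrate: 29 + 0.352 = 29.352 Mbps.
Stream data: 29.352 Mbps × 405 s = 11887.6 Mb.
With 10% container overhead: ×1.10.
13,076 Mb ÷ 8 = 1,635 MB → 1.635 GB.

1.635 GB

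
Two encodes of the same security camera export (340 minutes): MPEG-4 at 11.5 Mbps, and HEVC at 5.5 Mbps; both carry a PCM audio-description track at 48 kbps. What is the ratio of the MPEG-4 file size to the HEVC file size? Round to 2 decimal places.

340 min = 20400 s
Audio: 48 kbps = 0.048 Mbps.
MPEG-4: 11.548 Mbps × 20400 s = 235579.2 Mb = 29.447 GB.
HEVC: 5.548 Mbps × 20400 s = 113179.2 Mb = 14.147 GB.
Ratio: 29.447 / 14.147 = 2.081.

2.08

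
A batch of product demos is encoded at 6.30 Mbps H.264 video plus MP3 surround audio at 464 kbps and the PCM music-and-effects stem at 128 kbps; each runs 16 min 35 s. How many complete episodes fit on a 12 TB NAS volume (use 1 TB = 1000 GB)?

16 min 35 s = 995 s
Audio total: 464 + 128 = 592 kbps = 0.592 Mbps.
Total bitrate: 6.892 Mbps.
Per item: 6.892 Mbps × 995 s = 6,858 Mb = 857.2 MB.
Capacity: 12 TB = 96,000,000 Mb; 13999.19 items → 13999 complete.

13999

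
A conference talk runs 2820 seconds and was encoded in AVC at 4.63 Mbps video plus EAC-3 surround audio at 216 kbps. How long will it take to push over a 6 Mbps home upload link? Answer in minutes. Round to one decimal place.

38.0 minutes

Audio: 216 kbps = 0.216 Mbps.
Total bitrate: 4.846 Mbps.
File: 4.846 Mbps × 2820 s = 13665.7 Mb.
At 6 Mbps: 13665.7 / 6 = 2277.6 s ≈ 38 minutes.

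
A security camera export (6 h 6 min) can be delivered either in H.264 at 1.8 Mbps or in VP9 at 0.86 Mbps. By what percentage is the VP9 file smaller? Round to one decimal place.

52.2%

6 h 6 min = 366 min = 21960 s
H.264: 1.800 Mbps × 21960 s = 39528.0 Mb = 4.602 GiB.
VP9: 0.860 Mbps × 21960 s = 18885.6 Mb = 2.199 GiB.
Reduction: (1 − 2.199/4.602) × 100 = 52.22%.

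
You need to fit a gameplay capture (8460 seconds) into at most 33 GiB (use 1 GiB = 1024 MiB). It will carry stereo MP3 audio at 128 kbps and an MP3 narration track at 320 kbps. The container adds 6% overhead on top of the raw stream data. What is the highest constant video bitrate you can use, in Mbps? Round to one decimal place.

31.2 Mbps

Budget: 33 GiB = 283467.8 Mb.
Stream payload after overhead: 283467.8 / 1.06 = 267422.5 Mb.
Total bitrate budget: 267422.5 Mb / 8460 s = 31.610 Mbps.
Audio total: 128 + 320 = 448 kbps = 0.448 Mbps.
Video: 31.610 − 0.448 = 31.162 Mbps.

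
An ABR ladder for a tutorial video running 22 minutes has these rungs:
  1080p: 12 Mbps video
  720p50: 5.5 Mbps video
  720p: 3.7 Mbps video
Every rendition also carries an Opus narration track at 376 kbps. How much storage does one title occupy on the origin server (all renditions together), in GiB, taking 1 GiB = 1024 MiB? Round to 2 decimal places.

22 min = 1320 s
Audio: 376 kbps = 0.376 Mbps.
Sum of rendition bitrates: (12+0.376) + (5.5+0.376) + (3.7+0.376) = 22.328 Mbps.
× 1320 s = 29,473 Mb = 3,684 MB = 3.431 GiB.

3.43 GiB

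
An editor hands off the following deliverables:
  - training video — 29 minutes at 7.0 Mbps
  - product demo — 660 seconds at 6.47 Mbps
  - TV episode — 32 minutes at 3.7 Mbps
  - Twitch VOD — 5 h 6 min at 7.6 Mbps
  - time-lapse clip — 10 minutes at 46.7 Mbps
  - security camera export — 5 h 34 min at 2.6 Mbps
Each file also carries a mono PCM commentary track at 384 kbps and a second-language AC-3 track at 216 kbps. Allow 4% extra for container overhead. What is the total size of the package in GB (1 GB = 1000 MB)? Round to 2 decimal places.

Audio total: 384 + 216 = 600 kbps = 0.600 Mbps.
training video: 7.600 Mbps × 1740 s × 1.04 = 13753.0 Mb
product demo: 7.070 Mbps × 660 s × 1.04 = 4852.8 Mb
TV episode: 4.300 Mbps × 1920 s × 1.04 = 8586.2 Mb
Twitch VOD: 8.200 Mbps × 18360 s × 1.04 = 156574.1 Mb
time-lapse clip: 47.300 Mbps × 600 s × 1.04 = 29515.2 Mb
security camera export: 3.200 Mbps × 20040 s × 1.04 = 66693.1 Mb
Total: 279974.4 Mb = 34996.8 MB.
= 35.00 GB.

35.00 GB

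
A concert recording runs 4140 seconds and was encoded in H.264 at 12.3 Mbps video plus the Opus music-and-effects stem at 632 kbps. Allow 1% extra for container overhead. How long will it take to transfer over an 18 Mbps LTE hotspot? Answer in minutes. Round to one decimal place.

Audio: 632 kbps = 0.632 Mbps.
Total bitrate: 12.932 Mbps.
File: 12.932 Mbps × 4140 s = 53538.5 Mb.
With 1% container overhead: ×1.01. → 54073.9 Mb.
At 18 Mbps: 54073.9 / 18 = 3004.1 s ≈ 50.1 minutes.

50.1 minutes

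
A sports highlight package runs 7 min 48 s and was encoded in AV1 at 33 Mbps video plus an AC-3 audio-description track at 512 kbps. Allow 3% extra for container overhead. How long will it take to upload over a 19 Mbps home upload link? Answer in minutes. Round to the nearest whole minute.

14 minutes

7 min 48 s = 468 s
Audio: 512 kbps = 0.512 Mbps.
Total bitrate: 33.512 Mbps.
File: 33.512 Mbps × 468 s = 15683.6 Mb.
With 3% container overhead: ×1.03. → 16154.1 Mb.
At 19 Mbps: 16154.1 / 19 = 850.2 s ≈ 14.2 minutes.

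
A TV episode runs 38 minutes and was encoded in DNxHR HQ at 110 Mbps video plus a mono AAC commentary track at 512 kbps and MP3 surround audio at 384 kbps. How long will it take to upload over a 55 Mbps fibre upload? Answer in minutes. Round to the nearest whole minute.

38 min = 2280 s
Audio total: 512 + 384 = 896 kbps = 0.896 Mbps.
Total bitrate: 110.896 Mbps.
File: 110.896 Mbps × 2280 s = 252842.9 Mb.
At 55 Mbps: 252842.9 / 55 = 4597.1 s ≈ 76.6 minutes.

77 minutes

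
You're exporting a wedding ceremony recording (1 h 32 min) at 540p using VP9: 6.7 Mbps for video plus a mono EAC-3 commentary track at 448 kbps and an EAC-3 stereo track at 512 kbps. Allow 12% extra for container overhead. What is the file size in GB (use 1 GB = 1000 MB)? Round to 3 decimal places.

1 h 32 min = 92 min = 5520 s
Audio total: 448 + 512 = 960 kbps = 0.960 Mbps.
Total bitrate: 6.7 + 0.960 = 7.660 Mbps.
Stream data: 7.660 Mbps × 5520 s = 42283.2 Mb.
With 12% container overhead: ×1.12.
47,357 Mb ÷ 8 = 5,920 MB → 5.920 GB.

5.920 GB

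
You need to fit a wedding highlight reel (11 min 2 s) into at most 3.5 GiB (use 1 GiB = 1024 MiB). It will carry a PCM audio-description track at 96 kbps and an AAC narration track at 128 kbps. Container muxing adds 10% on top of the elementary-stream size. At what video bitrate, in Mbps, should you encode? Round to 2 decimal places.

41.06 Mbps

Budget: 3.5 GiB = 30064.8 Mb.
Stream payload after overhead: 30064.8 / 1.10 = 27331.6 Mb.
11 min 2 s = 662 s
Total bitrate budget: 27331.6 Mb / 662 s = 41.286 Mbps.
Audio total: 96 + 128 = 224 kbps = 0.224 Mbps.
Video: 41.286 − 0.224 = 41.062 Mbps.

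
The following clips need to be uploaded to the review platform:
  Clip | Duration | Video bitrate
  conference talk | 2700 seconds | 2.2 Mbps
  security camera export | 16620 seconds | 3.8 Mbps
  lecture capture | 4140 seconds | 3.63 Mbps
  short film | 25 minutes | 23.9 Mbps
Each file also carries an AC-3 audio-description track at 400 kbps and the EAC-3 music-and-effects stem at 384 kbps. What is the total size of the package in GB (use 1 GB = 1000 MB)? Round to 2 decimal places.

17.44 GB

Audio total: 400 + 384 = 784 kbps = 0.784 Mbps.
conference talk: 2.984 Mbps × 2700 s = 8056.8 Mb
security camera export: 4.584 Mbps × 16620 s = 76186.1 Mb
lecture capture: 4.414 Mbps × 4140 s = 18274.0 Mb
short film: 24.684 Mbps × 1500 s = 37026.0 Mb
Total: 139542.8 Mb = 17442.9 MB.
= 17.44 GB.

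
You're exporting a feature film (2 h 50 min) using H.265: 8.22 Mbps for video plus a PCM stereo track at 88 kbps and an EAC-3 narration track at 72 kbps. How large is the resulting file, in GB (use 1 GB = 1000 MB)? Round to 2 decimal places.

10.68 GB

2 h 50 min = 170 min = 10200 s
Audio total: 88 + 72 = 160 kbps = 0.160 Mbps.
Total bitrate: 8.22 + 0.160 = 8.380 Mbps.
Stream data: 8.380 Mbps × 10200 s = 85476.0 Mb.
85,476 Mb ÷ 8 = 10,684 MB → 10.68 GB.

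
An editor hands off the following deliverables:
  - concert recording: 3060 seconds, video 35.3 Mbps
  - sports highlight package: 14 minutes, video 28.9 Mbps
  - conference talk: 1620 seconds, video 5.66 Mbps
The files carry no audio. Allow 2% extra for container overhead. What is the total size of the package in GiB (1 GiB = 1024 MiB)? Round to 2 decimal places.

concert recording: 35.300 Mbps × 3060 s × 1.02 = 110178.4 Mb
sports highlight package: 28.900 Mbps × 840 s × 1.02 = 24761.5 Mb
conference talk: 5.660 Mbps × 1620 s × 1.02 = 9352.6 Mb
Total: 144292.5 Mb = 18036.6 MB.
= 16.80 GiB.

16.80 GiB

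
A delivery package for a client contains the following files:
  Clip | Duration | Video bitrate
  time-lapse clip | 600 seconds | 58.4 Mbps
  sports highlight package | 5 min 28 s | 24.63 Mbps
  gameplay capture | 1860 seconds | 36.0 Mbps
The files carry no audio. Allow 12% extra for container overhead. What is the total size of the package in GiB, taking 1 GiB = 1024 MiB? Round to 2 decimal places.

14.35 GiB

time-lapse clip: 58.400 Mbps × 600 s × 1.12 = 39244.8 Mb
sports highlight package: 24.630 Mbps × 328 s × 1.12 = 9048.1 Mb
gameplay capture: 36.000 Mbps × 1860 s × 1.12 = 74995.2 Mb
Total: 123288.1 Mb = 15411.0 MB.
= 14.35 GiB.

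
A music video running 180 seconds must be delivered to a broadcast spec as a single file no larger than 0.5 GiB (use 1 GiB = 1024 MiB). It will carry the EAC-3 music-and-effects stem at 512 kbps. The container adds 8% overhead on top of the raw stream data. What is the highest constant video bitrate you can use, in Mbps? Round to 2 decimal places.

Budget: 0.5 GiB = 4295.0 Mb.
Stream payload after overhead: 4295.0 / 1.08 = 3976.8 Mb.
Total bitrate budget: 3976.8 Mb / 180 s = 22.093 Mbps.
Audio: 512 kbps = 0.512 Mbps.
Video: 22.093 − 0.512 = 21.581 Mbps.

21.58 Mbps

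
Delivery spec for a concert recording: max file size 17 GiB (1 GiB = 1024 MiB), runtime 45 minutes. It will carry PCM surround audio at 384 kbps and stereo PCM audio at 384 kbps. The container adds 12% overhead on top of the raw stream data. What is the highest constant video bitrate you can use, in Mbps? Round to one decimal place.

Budget: 17 GiB = 146028.9 Mb.
Stream payload after overhead: 146028.9 / 1.12 = 130382.9 Mb.
45 min = 2700 s
Total bitrate budget: 130382.9 Mb / 2700 s = 48.290 Mbps.
Audio total: 384 + 384 = 768 kbps = 0.768 Mbps.
Video: 48.290 − 0.768 = 47.522 Mbps.

47.5 Mbps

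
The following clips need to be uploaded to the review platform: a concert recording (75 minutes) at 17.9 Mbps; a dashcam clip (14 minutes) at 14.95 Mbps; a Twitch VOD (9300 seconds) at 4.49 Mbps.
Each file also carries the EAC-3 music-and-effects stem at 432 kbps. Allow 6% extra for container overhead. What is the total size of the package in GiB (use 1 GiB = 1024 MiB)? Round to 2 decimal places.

17.42 GiB

Audio: 432 kbps = 0.432 Mbps.
concert recording: 18.332 Mbps × 4500 s × 1.06 = 87443.6 Mb
dashcam clip: 15.382 Mbps × 840 s × 1.06 = 13696.1 Mb
Twitch VOD: 4.922 Mbps × 9300 s × 1.06 = 48521.1 Mb
Total: 149660.8 Mb = 18707.6 MB.
= 17.42 GiB.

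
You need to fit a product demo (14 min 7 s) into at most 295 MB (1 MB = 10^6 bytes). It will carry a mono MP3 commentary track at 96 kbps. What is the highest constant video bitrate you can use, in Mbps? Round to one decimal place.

Budget: 295 MB = 2360.0 Mb.
14 min 7 s = 847 s
Total bitrate budget: 2360.0 Mb / 847 s = 2.786 Mbps.
Audio: 96 kbps = 0.096 Mbps.
Video: 2.786 − 0.096 = 2.690 Mbps.

2.7 Mbps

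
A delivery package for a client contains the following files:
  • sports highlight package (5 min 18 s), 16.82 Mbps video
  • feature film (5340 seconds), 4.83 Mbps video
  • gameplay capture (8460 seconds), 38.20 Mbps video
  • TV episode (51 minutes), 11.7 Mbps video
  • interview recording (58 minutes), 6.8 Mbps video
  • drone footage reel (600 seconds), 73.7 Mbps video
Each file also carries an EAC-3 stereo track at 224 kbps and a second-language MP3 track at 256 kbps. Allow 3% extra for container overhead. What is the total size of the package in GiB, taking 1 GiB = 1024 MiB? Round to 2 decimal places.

56.14 GiB

Audio total: 224 + 256 = 480 kbps = 0.480 Mbps.
sports highlight package: 17.300 Mbps × 318 s × 1.03 = 5666.4 Mb
feature film: 5.310 Mbps × 5340 s × 1.03 = 29206.1 Mb
gameplay capture: 38.680 Mbps × 8460 s × 1.03 = 337049.8 Mb
TV episode: 12.180 Mbps × 3060 s × 1.03 = 38388.9 Mb
interview recording: 7.280 Mbps × 3480 s × 1.03 = 26094.4 Mb
drone footage reel: 74.180 Mbps × 600 s × 1.03 = 45843.2 Mb
Total: 482248.9 Mb = 60281.1 MB.
= 56.14 GiB.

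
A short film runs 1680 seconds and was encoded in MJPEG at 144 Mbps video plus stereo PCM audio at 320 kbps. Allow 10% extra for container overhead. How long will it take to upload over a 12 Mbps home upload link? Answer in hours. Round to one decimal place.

Audio: 320 kbps = 0.320 Mbps.
Total bitrate: 144.320 Mbps.
File: 144.320 Mbps × 1680 s = 242457.6 Mb.
With 10% container overhead: ×1.10. → 266703.4 Mb.
At 12 Mbps: 266703.4 / 12 = 22225.3 s ≈ 6.17 hours.

6.2 hours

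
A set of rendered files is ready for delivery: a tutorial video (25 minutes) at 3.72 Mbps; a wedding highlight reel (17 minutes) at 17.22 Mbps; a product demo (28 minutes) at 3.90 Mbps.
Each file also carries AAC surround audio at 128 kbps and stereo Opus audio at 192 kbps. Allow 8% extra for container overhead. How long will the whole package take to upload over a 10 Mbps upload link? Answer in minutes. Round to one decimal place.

Audio total: 128 + 192 = 320 kbps = 0.320 Mbps.
tutorial video: 4.040 Mbps × 1500 s × 1.08 = 6544.8 Mb
wedding highlight reel: 17.540 Mbps × 1020 s × 1.08 = 19322.1 Mb
product demo: 4.220 Mbps × 1680 s × 1.08 = 7656.8 Mb
Total: 33523.6 Mb = 4190.5 MB.
At 10 Mbps: 33523.6 / 10 = 3352 s ≈ 55.9 minutes.

55.9 minutes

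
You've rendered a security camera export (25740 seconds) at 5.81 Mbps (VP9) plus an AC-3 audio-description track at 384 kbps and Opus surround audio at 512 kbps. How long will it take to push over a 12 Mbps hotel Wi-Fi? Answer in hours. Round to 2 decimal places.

Audio total: 384 + 512 = 896 kbps = 0.896 Mbps.
Total bitrate: 6.706 Mbps.
File: 6.706 Mbps × 25740 s = 172612.4 Mb.
At 12 Mbps: 172612.4 / 12 = 14384.4 s ≈ 4 hours.

4.00 hours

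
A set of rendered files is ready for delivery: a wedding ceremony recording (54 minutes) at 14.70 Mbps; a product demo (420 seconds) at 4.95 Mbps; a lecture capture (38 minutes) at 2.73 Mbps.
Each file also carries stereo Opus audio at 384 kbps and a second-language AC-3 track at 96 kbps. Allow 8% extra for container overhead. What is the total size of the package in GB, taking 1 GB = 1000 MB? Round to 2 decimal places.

Audio total: 384 + 96 = 480 kbps = 0.480 Mbps.
wedding ceremony recording: 15.180 Mbps × 3240 s × 1.08 = 53117.9 Mb
product demo: 5.430 Mbps × 420 s × 1.08 = 2463.0 Mb
lecture capture: 3.210 Mbps × 2280 s × 1.08 = 7904.3 Mb
Total: 63485.2 Mb = 7935.7 MB.
= 7.936 GB.

7.94 GB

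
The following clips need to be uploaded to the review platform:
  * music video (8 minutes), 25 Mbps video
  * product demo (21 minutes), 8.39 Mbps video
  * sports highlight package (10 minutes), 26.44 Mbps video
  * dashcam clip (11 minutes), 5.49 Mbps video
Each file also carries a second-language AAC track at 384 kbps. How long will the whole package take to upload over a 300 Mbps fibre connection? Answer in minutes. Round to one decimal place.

Audio: 384 kbps = 0.384 Mbps.
music video: 25.384 Mbps × 480 s = 12184.3 Mb
product demo: 8.774 Mbps × 1260 s = 11055.2 Mb
sports highlight package: 26.824 Mbps × 600 s = 16094.4 Mb
dashcam clip: 5.874 Mbps × 660 s = 3876.8 Mb
Total: 43210.8 Mb = 5401.4 MB.
At 300 Mbps: 43210.8 / 300 = 144 s ≈ 2.4 minutes.

2.4 minutes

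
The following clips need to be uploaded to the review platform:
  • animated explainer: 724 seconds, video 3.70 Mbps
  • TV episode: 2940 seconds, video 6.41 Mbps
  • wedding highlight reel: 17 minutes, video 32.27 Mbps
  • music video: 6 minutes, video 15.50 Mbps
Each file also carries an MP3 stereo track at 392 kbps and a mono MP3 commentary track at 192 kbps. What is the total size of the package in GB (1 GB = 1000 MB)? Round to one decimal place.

7.9 GB

Audio total: 392 + 192 = 584 kbps = 0.584 Mbps.
animated explainer: 4.284 Mbps × 724 s = 3101.6 Mb
TV episode: 6.994 Mbps × 2940 s = 20562.4 Mb
wedding highlight reel: 32.854 Mbps × 1020 s = 33511.1 Mb
music video: 16.084 Mbps × 360 s = 5790.2 Mb
Total: 62965.3 Mb = 7870.7 MB.
= 7.871 GB.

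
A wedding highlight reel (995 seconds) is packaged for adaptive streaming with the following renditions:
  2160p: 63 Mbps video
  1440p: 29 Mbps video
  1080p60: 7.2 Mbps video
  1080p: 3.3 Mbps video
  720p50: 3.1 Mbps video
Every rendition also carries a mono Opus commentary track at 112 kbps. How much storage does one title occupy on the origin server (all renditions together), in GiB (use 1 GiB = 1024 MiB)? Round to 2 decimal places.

12.30 GiB

Audio: 112 kbps = 0.112 Mbps.
Sum of rendition bitrates: (63+0.112) + (29+0.112) + (7.2+0.112) + (3.3+0.112) + (3.1+0.112) = 106.160 Mbps.
× 995 s = 105,629 Mb = 13,204 MB = 12.30 GiB.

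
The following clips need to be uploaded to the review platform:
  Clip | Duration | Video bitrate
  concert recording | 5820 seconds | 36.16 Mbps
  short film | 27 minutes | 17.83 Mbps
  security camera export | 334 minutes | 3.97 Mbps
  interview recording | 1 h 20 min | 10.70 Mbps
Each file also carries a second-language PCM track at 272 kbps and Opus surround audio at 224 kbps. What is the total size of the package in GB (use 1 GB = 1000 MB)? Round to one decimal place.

Audio total: 272 + 224 = 496 kbps = 0.496 Mbps.
concert recording: 36.656 Mbps × 5820 s = 213337.9 Mb
short film: 18.326 Mbps × 1620 s = 29688.1 Mb
security camera export: 4.466 Mbps × 20040 s = 89498.6 Mb
interview recording: 11.196 Mbps × 4800 s = 53740.8 Mb
Total: 386265.5 Mb = 48283.2 MB.
= 48.28 GB.

48.3 GB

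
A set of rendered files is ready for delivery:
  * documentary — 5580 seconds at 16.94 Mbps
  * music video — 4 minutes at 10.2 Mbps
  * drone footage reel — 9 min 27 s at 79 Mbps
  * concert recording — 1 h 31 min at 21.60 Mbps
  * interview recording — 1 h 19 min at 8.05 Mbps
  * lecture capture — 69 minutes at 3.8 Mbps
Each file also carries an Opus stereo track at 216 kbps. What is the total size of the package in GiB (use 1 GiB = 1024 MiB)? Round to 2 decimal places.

Audio: 216 kbps = 0.216 Mbps.
documentary: 17.156 Mbps × 5580 s = 95730.5 Mb
music video: 10.416 Mbps × 240 s = 2499.8 Mb
drone footage reel: 79.216 Mbps × 567 s = 44915.5 Mb
concert recording: 21.816 Mbps × 5460 s = 119115.4 Mb
interview recording: 8.266 Mbps × 4740 s = 39180.8 Mb
lecture capture: 4.016 Mbps × 4140 s = 16626.2 Mb
Total: 318068.2 Mb = 39758.5 MB.
= 37.03 GiB.

37.03 GiB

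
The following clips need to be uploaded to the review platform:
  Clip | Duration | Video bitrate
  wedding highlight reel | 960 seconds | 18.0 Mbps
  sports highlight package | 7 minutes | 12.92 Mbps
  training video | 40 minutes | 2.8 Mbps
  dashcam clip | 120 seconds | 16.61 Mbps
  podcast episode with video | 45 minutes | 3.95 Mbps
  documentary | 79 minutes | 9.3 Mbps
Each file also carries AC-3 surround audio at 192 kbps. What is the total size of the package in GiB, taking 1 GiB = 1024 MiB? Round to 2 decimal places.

10.28 GiB

Audio: 192 kbps = 0.192 Mbps.
wedding highlight reel: 18.192 Mbps × 960 s = 17464.3 Mb
sports highlight package: 13.112 Mbps × 420 s = 5507.0 Mb
training video: 2.992 Mbps × 2400 s = 7180.8 Mb
dashcam clip: 16.802 Mbps × 120 s = 2016.2 Mb
podcast episode with video: 4.142 Mbps × 2700 s = 11183.4 Mb
documentary: 9.492 Mbps × 4740 s = 44992.1 Mb
Total: 88343.9 Mb = 11043.0 MB.
= 10.28 GiB.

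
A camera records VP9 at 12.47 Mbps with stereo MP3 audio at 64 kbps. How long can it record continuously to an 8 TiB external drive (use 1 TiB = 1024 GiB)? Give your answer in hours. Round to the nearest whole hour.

1560 hours

Audio: 64 kbps = 0.064 Mbps.
Total bitrate: 12.47 + 0.064 = 12.534 Mbps.
Capacity: 8 TiB = 70,368,744 Mb.
Recording time: 70,368,744 / 12.534 = 5,614,229 s ≈ 1,560 hours.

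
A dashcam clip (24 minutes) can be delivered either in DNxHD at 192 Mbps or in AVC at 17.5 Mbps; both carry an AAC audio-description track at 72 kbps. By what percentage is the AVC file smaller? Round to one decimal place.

90.9%

24 min = 1440 s
Audio: 72 kbps = 0.072 Mbps.
DNxHD: 192.072 Mbps × 1440 s = 276583.7 Mb = 34.573 GB.
AVC: 17.572 Mbps × 1440 s = 25303.7 Mb = 3.163 GB.
Reduction: (1 − 3.163/34.573) × 100 = 90.85%.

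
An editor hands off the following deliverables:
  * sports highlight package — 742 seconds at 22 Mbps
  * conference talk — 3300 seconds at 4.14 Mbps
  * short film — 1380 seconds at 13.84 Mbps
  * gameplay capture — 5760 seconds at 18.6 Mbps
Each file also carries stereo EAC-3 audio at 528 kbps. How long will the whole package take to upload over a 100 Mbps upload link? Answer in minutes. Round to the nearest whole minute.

Audio: 528 kbps = 0.528 Mbps.
sports highlight package: 22.528 Mbps × 742 s = 16715.8 Mb
conference talk: 4.668 Mbps × 3300 s = 15404.4 Mb
short film: 14.368 Mbps × 1380 s = 19827.8 Mb
gameplay capture: 19.128 Mbps × 5760 s = 110177.3 Mb
Total: 162125.3 Mb = 20265.7 MB.
At 100 Mbps: 162125.3 / 100 = 1621 s ≈ 27 minutes.

27 minutes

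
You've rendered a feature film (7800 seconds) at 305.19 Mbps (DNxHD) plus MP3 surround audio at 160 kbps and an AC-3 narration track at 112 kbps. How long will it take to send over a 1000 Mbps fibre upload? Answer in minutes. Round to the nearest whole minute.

40 minutes

Audio total: 160 + 112 = 272 kbps = 0.272 Mbps.
Total bitrate: 305.462 Mbps.
File: 305.462 Mbps × 7800 s = 2382603.6 Mb.
At 1000 Mbps: 2382603.6 / 1000 = 2382.6 s ≈ 39.7 minutes.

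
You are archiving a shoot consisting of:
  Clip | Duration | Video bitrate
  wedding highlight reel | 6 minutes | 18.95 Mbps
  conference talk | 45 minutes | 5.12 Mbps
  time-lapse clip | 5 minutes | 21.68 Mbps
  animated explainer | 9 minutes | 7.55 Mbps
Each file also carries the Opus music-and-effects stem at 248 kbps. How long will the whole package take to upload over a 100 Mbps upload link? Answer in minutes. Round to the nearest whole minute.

Audio: 248 kbps = 0.248 Mbps.
wedding highlight reel: 19.198 Mbps × 360 s = 6911.3 Mb
conference talk: 5.368 Mbps × 2700 s = 14493.6 Mb
time-lapse clip: 21.928 Mbps × 300 s = 6578.4 Mb
animated explainer: 7.798 Mbps × 540 s = 4210.9 Mb
Total: 32194.2 Mb = 4024.3 MB.
At 100 Mbps: 32194.2 / 100 = 322 s ≈ 5.37 minutes.

5 minutes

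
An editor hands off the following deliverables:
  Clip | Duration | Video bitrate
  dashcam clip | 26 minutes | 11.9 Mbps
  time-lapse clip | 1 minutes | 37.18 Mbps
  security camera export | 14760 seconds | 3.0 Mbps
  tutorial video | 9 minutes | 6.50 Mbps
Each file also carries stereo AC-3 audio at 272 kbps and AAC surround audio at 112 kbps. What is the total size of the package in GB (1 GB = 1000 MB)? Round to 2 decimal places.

Audio total: 272 + 112 = 384 kbps = 0.384 Mbps.
dashcam clip: 12.284 Mbps × 1560 s = 19163.0 Mb
time-lapse clip: 37.564 Mbps × 60 s = 2253.8 Mb
security camera export: 3.384 Mbps × 14760 s = 49947.8 Mb
tutorial video: 6.884 Mbps × 540 s = 3717.4 Mb
Total: 75082.1 Mb = 9385.3 MB.
= 9.385 GB.

9.39 GB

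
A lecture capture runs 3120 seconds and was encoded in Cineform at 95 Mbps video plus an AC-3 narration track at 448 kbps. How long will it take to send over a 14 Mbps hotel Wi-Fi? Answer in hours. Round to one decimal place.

Audio: 448 kbps = 0.448 Mbps.
Total bitrate: 95.448 Mbps.
File: 95.448 Mbps × 3120 s = 297797.8 Mb.
At 14 Mbps: 297797.8 / 14 = 21271.3 s ≈ 5.91 hours.

5.9 hours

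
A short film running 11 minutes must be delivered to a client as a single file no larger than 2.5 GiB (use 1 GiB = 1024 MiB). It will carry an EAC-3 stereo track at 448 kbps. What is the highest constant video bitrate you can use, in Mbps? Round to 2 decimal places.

Budget: 2.5 GiB = 21474.8 Mb.
11 min = 660 s
Total bitrate budget: 21474.8 Mb / 660 s = 32.538 Mbps.
Audio: 448 kbps = 0.448 Mbps.
Video: 32.538 − 0.448 = 32.090 Mbps.

32.09 Mbps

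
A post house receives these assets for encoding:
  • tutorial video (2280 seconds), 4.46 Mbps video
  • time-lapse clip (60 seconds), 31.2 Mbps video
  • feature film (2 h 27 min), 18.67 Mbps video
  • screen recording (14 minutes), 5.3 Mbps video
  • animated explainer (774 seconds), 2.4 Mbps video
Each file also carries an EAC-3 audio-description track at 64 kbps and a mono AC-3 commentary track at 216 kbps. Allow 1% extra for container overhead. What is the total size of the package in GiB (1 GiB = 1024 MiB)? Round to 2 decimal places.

21.94 GiB

Audio total: 64 + 216 = 280 kbps = 0.280 Mbps.
tutorial video: 4.740 Mbps × 2280 s × 1.01 = 10915.3 Mb
time-lapse clip: 31.480 Mbps × 60 s × 1.01 = 1907.7 Mb
feature film: 18.950 Mbps × 8820 s × 1.01 = 168810.4 Mb
screen recording: 5.580 Mbps × 840 s × 1.01 = 4734.1 Mb
animated explainer: 2.680 Mbps × 774 s × 1.01 = 2095.1 Mb
Total: 188462.5 Mb = 23557.8 MB.
= 21.94 GiB.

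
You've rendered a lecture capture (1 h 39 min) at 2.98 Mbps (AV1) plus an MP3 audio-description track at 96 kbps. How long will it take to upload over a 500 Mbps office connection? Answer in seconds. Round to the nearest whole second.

1 h 39 min = 99 min = 5940 s
Audio: 96 kbps = 0.096 Mbps.
Total bitrate: 3.076 Mbps.
File: 3.076 Mbps × 5940 s = 18271.4 Mb.
At 500 Mbps: 18271.4 / 500 = 36.5 s ≈ 36.5 seconds.

37 seconds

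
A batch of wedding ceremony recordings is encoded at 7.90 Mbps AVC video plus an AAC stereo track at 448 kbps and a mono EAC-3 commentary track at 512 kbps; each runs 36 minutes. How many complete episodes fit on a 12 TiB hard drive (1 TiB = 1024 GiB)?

36 min = 2160 s
Audio total: 448 + 512 = 960 kbps = 0.960 Mbps.
Total bitrate: 8.860 Mbps.
Per item: 8.860 Mbps × 2160 s = 19,138 Mb = 2,392 MB.
Capacity: 12 TiB = 105,553,116 Mb; 5515.48 items → 5515 complete.

5515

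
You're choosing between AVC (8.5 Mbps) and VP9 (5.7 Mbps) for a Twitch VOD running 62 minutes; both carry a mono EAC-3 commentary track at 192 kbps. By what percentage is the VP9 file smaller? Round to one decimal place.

62 min = 3720 s
Audio: 192 kbps = 0.192 Mbps.
AVC: 8.692 Mbps × 3720 s = 32334.2 Mb = 4.042 GB.
VP9: 5.892 Mbps × 3720 s = 21918.2 Mb = 2.740 GB.
Reduction: (1 − 2.740/4.042) × 100 = 32.21%.

32.2%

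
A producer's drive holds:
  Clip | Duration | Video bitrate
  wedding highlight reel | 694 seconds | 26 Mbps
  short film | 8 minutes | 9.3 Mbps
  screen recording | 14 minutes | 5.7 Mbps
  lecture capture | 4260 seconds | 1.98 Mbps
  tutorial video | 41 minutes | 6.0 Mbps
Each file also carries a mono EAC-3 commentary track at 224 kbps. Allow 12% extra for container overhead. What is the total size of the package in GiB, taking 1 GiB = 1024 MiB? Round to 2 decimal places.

6.84 GiB

Audio: 224 kbps = 0.224 Mbps.
wedding highlight reel: 26.224 Mbps × 694 s × 1.12 = 20383.4 Mb
short film: 9.524 Mbps × 480 s × 1.12 = 5120.1 Mb
screen recording: 5.924 Mbps × 840 s × 1.12 = 5573.3 Mb
lecture capture: 2.204 Mbps × 4260 s × 1.12 = 10515.7 Mb
tutorial video: 6.224 Mbps × 2460 s × 1.12 = 17148.4 Mb
Total: 58740.9 Mb = 7342.6 MB.
= 6.838 GiB.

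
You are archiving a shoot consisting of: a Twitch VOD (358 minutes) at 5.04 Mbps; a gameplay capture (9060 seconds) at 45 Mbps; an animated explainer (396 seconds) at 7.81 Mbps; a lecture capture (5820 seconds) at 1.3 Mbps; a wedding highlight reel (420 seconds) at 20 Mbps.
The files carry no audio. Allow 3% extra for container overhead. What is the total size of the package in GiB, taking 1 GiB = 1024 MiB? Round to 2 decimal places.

Twitch VOD: 5.040 Mbps × 21480 s × 1.03 = 111507.0 Mb
gameplay capture: 45.000 Mbps × 9060 s × 1.03 = 419931.0 Mb
animated explainer: 7.810 Mbps × 396 s × 1.03 = 3185.5 Mb
lecture capture: 1.300 Mbps × 5820 s × 1.03 = 7793.0 Mb
wedding highlight reel: 20.000 Mbps × 420 s × 1.03 = 8652.0 Mb
Total: 551068.5 Mb = 68883.6 MB.
= 64.15 GiB.

64.15 GiB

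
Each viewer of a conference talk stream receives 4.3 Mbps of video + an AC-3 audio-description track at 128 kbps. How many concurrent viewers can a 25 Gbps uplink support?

Audio: 128 kbps = 0.128 Mbps.
Per-viewer media rate: 4.428 Mbps.
25 Gbps = 25,000 Mbps; 25,000 / 4.428 = 5645.89 → 5645 viewers.

5645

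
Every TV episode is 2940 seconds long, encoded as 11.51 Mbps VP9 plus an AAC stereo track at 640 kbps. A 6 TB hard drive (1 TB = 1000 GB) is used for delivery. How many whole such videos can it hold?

Audio: 640 kbps = 0.640 Mbps.
Total bitrate: 12.150 Mbps.
Per item: 12.150 Mbps × 2940 s = 35,721 Mb = 4,465 MB.
Capacity: 6 TB = 48,000,000 Mb; 1343.75 items → 1343 complete.

1343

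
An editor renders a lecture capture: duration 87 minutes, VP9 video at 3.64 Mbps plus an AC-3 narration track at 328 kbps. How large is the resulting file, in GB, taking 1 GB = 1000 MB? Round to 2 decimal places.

2.59 GB

87 min = 5220 s
Audio: 328 kbps = 0.328 Mbps.
Total bitrate: 3.64 + 0.328 = 3.968 Mbps.
Stream data: 3.968 Mbps × 5220 s = 20713.0 Mb.
20,713 Mb ÷ 8 = 2,589 MB → 2.589 GB.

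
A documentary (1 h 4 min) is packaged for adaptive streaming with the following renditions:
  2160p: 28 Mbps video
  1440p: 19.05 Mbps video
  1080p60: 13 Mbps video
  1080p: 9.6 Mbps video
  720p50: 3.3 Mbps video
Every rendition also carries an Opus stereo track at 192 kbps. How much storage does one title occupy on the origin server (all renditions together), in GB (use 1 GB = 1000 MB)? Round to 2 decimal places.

1 h 4 min = 64 min = 3840 s
Audio: 192 kbps = 0.192 Mbps.
Sum of rendition bitrates: (28+0.192) + (19.05+0.192) + (13+0.192) + (9.6+0.192) + (3.3+0.192) = 73.910 Mbps.
× 3840 s = 283,814 Mb = 35,477 MB = 35.48 GB.

35.48 GB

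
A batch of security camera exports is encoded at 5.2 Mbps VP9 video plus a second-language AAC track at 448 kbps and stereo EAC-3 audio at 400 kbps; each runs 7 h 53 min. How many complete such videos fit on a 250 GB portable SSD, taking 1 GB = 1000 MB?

11

7 h 53 min = 473 min = 28380 s
Audio total: 448 + 400 = 848 kbps = 0.848 Mbps.
Total bitrate: 6.048 Mbps.
Per item: 6.048 Mbps × 28380 s = 171,642 Mb = 21,455 MB.
Capacity: 250 GB = 2,000,000 Mb; 11.65 items → 11 complete.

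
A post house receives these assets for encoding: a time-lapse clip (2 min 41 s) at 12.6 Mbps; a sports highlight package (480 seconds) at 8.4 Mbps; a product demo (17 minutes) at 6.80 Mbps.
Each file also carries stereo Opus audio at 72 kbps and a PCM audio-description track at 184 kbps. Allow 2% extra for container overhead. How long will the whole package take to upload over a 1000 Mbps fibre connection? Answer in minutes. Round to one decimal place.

Audio total: 72 + 184 = 256 kbps = 0.256 Mbps.
time-lapse clip: 12.856 Mbps × 161 s × 1.02 = 2111.2 Mb
sports highlight package: 8.656 Mbps × 480 s × 1.02 = 4238.0 Mb
product demo: 7.056 Mbps × 1020 s × 1.02 = 7341.1 Mb
Total: 13690.3 Mb = 1711.3 MB.
At 1000 Mbps: 13690.3 / 1000 = 14 s ≈ 0.228 minutes.

0.2 minutes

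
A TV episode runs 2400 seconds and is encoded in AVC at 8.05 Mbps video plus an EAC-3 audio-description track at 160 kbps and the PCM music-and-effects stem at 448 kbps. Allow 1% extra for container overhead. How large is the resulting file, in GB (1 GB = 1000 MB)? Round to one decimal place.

2.6 GB

Audio total: 160 + 448 = 608 kbps = 0.608 Mbps.
Total bitrate: 8.05 + 0.608 = 8.658 Mbps.
Stream data: 8.658 Mbps × 2400 s = 20779.2 Mb.
With 1% container overhead: ×1.01.
20,987 Mb ÷ 8 = 2,623 MB → 2.623 GB.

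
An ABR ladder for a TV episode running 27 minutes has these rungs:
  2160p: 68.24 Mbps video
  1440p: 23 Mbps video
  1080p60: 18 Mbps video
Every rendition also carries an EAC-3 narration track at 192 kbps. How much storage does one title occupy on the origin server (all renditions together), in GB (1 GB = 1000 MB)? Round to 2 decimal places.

22.24 GB

27 min = 1620 s
Audio: 192 kbps = 0.192 Mbps.
Sum of rendition bitrates: (68.24+0.192) + (23+0.192) + (18+0.192) = 109.816 Mbps.
× 1620 s = 177,902 Mb = 22,238 MB = 22.24 GB.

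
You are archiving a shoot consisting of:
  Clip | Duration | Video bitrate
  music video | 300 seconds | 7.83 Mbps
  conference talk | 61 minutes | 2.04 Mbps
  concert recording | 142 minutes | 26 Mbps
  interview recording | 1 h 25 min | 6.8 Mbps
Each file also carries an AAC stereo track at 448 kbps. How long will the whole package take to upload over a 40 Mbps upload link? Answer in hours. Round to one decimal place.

Audio: 448 kbps = 0.448 Mbps.
music video: 8.278 Mbps × 300 s = 2483.4 Mb
conference talk: 2.488 Mbps × 3660 s = 9106.1 Mb
concert recording: 26.448 Mbps × 8520 s = 225337.0 Mb
interview recording: 7.248 Mbps × 5100 s = 36964.8 Mb
Total: 273891.2 Mb = 34236.4 MB.
At 40 Mbps: 273891.2 / 40 = 6847 s ≈ 1.9 hours.

1.9 hours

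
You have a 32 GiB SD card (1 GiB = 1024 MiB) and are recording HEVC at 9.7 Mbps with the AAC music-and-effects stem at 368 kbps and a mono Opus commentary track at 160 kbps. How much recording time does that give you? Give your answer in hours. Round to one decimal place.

7.5 hours

Audio total: 368 + 160 = 528 kbps = 0.528 Mbps.
Total bitrate: 9.7 + 0.528 = 10.228 Mbps.
Capacity: 32 GiB = 274,878 Mb.
Recording time: 274,878 / 10.228 = 26,875 s ≈ 7.47 hours.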